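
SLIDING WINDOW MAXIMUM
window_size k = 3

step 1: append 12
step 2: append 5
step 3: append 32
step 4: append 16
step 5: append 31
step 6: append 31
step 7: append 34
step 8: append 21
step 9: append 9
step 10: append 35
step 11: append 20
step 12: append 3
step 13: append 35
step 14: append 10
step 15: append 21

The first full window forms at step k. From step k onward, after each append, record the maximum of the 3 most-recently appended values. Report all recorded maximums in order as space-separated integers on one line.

Answer: 32 32 32 31 34 34 34 35 35 35 35 35 35

Derivation:
step 1: append 12 -> window=[12] (not full yet)
step 2: append 5 -> window=[12, 5] (not full yet)
step 3: append 32 -> window=[12, 5, 32] -> max=32
step 4: append 16 -> window=[5, 32, 16] -> max=32
step 5: append 31 -> window=[32, 16, 31] -> max=32
step 6: append 31 -> window=[16, 31, 31] -> max=31
step 7: append 34 -> window=[31, 31, 34] -> max=34
step 8: append 21 -> window=[31, 34, 21] -> max=34
step 9: append 9 -> window=[34, 21, 9] -> max=34
step 10: append 35 -> window=[21, 9, 35] -> max=35
step 11: append 20 -> window=[9, 35, 20] -> max=35
step 12: append 3 -> window=[35, 20, 3] -> max=35
step 13: append 35 -> window=[20, 3, 35] -> max=35
step 14: append 10 -> window=[3, 35, 10] -> max=35
step 15: append 21 -> window=[35, 10, 21] -> max=35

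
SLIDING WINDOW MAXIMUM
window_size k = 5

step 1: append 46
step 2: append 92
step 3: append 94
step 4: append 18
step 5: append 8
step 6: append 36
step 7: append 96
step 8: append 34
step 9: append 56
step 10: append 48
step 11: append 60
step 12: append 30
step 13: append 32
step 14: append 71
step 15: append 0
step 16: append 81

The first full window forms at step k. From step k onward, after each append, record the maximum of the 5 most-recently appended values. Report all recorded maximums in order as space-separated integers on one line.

step 1: append 46 -> window=[46] (not full yet)
step 2: append 92 -> window=[46, 92] (not full yet)
step 3: append 94 -> window=[46, 92, 94] (not full yet)
step 4: append 18 -> window=[46, 92, 94, 18] (not full yet)
step 5: append 8 -> window=[46, 92, 94, 18, 8] -> max=94
step 6: append 36 -> window=[92, 94, 18, 8, 36] -> max=94
step 7: append 96 -> window=[94, 18, 8, 36, 96] -> max=96
step 8: append 34 -> window=[18, 8, 36, 96, 34] -> max=96
step 9: append 56 -> window=[8, 36, 96, 34, 56] -> max=96
step 10: append 48 -> window=[36, 96, 34, 56, 48] -> max=96
step 11: append 60 -> window=[96, 34, 56, 48, 60] -> max=96
step 12: append 30 -> window=[34, 56, 48, 60, 30] -> max=60
step 13: append 32 -> window=[56, 48, 60, 30, 32] -> max=60
step 14: append 71 -> window=[48, 60, 30, 32, 71] -> max=71
step 15: append 0 -> window=[60, 30, 32, 71, 0] -> max=71
step 16: append 81 -> window=[30, 32, 71, 0, 81] -> max=81

Answer: 94 94 96 96 96 96 96 60 60 71 71 81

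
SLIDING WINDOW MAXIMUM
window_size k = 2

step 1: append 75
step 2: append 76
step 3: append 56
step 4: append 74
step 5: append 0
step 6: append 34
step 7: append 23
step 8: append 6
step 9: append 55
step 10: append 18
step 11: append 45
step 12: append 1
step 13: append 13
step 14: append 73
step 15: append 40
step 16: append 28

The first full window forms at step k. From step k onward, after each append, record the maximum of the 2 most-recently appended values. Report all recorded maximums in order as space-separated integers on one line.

Answer: 76 76 74 74 34 34 23 55 55 45 45 13 73 73 40

Derivation:
step 1: append 75 -> window=[75] (not full yet)
step 2: append 76 -> window=[75, 76] -> max=76
step 3: append 56 -> window=[76, 56] -> max=76
step 4: append 74 -> window=[56, 74] -> max=74
step 5: append 0 -> window=[74, 0] -> max=74
step 6: append 34 -> window=[0, 34] -> max=34
step 7: append 23 -> window=[34, 23] -> max=34
step 8: append 6 -> window=[23, 6] -> max=23
step 9: append 55 -> window=[6, 55] -> max=55
step 10: append 18 -> window=[55, 18] -> max=55
step 11: append 45 -> window=[18, 45] -> max=45
step 12: append 1 -> window=[45, 1] -> max=45
step 13: append 13 -> window=[1, 13] -> max=13
step 14: append 73 -> window=[13, 73] -> max=73
step 15: append 40 -> window=[73, 40] -> max=73
step 16: append 28 -> window=[40, 28] -> max=40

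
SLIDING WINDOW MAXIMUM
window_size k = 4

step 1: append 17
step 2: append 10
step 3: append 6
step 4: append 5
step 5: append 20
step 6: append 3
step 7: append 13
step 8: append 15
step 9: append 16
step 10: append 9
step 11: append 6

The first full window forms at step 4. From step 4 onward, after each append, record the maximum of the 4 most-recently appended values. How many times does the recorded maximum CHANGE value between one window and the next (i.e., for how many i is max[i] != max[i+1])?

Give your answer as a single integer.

Answer: 2

Derivation:
step 1: append 17 -> window=[17] (not full yet)
step 2: append 10 -> window=[17, 10] (not full yet)
step 3: append 6 -> window=[17, 10, 6] (not full yet)
step 4: append 5 -> window=[17, 10, 6, 5] -> max=17
step 5: append 20 -> window=[10, 6, 5, 20] -> max=20
step 6: append 3 -> window=[6, 5, 20, 3] -> max=20
step 7: append 13 -> window=[5, 20, 3, 13] -> max=20
step 8: append 15 -> window=[20, 3, 13, 15] -> max=20
step 9: append 16 -> window=[3, 13, 15, 16] -> max=16
step 10: append 9 -> window=[13, 15, 16, 9] -> max=16
step 11: append 6 -> window=[15, 16, 9, 6] -> max=16
Recorded maximums: 17 20 20 20 20 16 16 16
Changes between consecutive maximums: 2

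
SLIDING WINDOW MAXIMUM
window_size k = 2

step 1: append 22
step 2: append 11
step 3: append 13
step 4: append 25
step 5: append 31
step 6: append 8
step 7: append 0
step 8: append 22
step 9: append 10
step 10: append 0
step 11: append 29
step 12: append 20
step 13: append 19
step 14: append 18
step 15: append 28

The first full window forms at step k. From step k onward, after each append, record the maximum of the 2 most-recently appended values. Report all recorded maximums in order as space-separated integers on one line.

Answer: 22 13 25 31 31 8 22 22 10 29 29 20 19 28

Derivation:
step 1: append 22 -> window=[22] (not full yet)
step 2: append 11 -> window=[22, 11] -> max=22
step 3: append 13 -> window=[11, 13] -> max=13
step 4: append 25 -> window=[13, 25] -> max=25
step 5: append 31 -> window=[25, 31] -> max=31
step 6: append 8 -> window=[31, 8] -> max=31
step 7: append 0 -> window=[8, 0] -> max=8
step 8: append 22 -> window=[0, 22] -> max=22
step 9: append 10 -> window=[22, 10] -> max=22
step 10: append 0 -> window=[10, 0] -> max=10
step 11: append 29 -> window=[0, 29] -> max=29
step 12: append 20 -> window=[29, 20] -> max=29
step 13: append 19 -> window=[20, 19] -> max=20
step 14: append 18 -> window=[19, 18] -> max=19
step 15: append 28 -> window=[18, 28] -> max=28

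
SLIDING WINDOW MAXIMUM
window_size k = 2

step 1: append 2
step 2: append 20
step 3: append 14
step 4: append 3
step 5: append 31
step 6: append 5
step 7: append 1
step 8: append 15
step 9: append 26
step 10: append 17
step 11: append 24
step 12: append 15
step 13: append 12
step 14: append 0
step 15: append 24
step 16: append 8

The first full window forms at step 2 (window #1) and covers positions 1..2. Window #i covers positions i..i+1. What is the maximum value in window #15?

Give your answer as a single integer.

step 1: append 2 -> window=[2] (not full yet)
step 2: append 20 -> window=[2, 20] -> max=20
step 3: append 14 -> window=[20, 14] -> max=20
step 4: append 3 -> window=[14, 3] -> max=14
step 5: append 31 -> window=[3, 31] -> max=31
step 6: append 5 -> window=[31, 5] -> max=31
step 7: append 1 -> window=[5, 1] -> max=5
step 8: append 15 -> window=[1, 15] -> max=15
step 9: append 26 -> window=[15, 26] -> max=26
step 10: append 17 -> window=[26, 17] -> max=26
step 11: append 24 -> window=[17, 24] -> max=24
step 12: append 15 -> window=[24, 15] -> max=24
step 13: append 12 -> window=[15, 12] -> max=15
step 14: append 0 -> window=[12, 0] -> max=12
step 15: append 24 -> window=[0, 24] -> max=24
step 16: append 8 -> window=[24, 8] -> max=24
Window #15 max = 24

Answer: 24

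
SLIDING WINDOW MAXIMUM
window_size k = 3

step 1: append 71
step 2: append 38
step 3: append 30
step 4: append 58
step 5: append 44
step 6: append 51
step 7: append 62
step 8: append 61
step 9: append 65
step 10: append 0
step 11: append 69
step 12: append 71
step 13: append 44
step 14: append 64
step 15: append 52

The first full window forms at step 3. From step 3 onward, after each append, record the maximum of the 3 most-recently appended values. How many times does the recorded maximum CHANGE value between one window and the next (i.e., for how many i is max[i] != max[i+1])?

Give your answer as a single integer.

Answer: 6

Derivation:
step 1: append 71 -> window=[71] (not full yet)
step 2: append 38 -> window=[71, 38] (not full yet)
step 3: append 30 -> window=[71, 38, 30] -> max=71
step 4: append 58 -> window=[38, 30, 58] -> max=58
step 5: append 44 -> window=[30, 58, 44] -> max=58
step 6: append 51 -> window=[58, 44, 51] -> max=58
step 7: append 62 -> window=[44, 51, 62] -> max=62
step 8: append 61 -> window=[51, 62, 61] -> max=62
step 9: append 65 -> window=[62, 61, 65] -> max=65
step 10: append 0 -> window=[61, 65, 0] -> max=65
step 11: append 69 -> window=[65, 0, 69] -> max=69
step 12: append 71 -> window=[0, 69, 71] -> max=71
step 13: append 44 -> window=[69, 71, 44] -> max=71
step 14: append 64 -> window=[71, 44, 64] -> max=71
step 15: append 52 -> window=[44, 64, 52] -> max=64
Recorded maximums: 71 58 58 58 62 62 65 65 69 71 71 71 64
Changes between consecutive maximums: 6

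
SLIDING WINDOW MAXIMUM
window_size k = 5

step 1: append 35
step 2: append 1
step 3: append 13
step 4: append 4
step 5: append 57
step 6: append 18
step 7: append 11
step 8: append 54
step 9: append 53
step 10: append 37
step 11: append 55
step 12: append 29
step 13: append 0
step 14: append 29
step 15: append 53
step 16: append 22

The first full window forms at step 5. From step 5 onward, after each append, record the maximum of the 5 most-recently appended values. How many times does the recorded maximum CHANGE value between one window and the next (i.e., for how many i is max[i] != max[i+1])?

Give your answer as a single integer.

step 1: append 35 -> window=[35] (not full yet)
step 2: append 1 -> window=[35, 1] (not full yet)
step 3: append 13 -> window=[35, 1, 13] (not full yet)
step 4: append 4 -> window=[35, 1, 13, 4] (not full yet)
step 5: append 57 -> window=[35, 1, 13, 4, 57] -> max=57
step 6: append 18 -> window=[1, 13, 4, 57, 18] -> max=57
step 7: append 11 -> window=[13, 4, 57, 18, 11] -> max=57
step 8: append 54 -> window=[4, 57, 18, 11, 54] -> max=57
step 9: append 53 -> window=[57, 18, 11, 54, 53] -> max=57
step 10: append 37 -> window=[18, 11, 54, 53, 37] -> max=54
step 11: append 55 -> window=[11, 54, 53, 37, 55] -> max=55
step 12: append 29 -> window=[54, 53, 37, 55, 29] -> max=55
step 13: append 0 -> window=[53, 37, 55, 29, 0] -> max=55
step 14: append 29 -> window=[37, 55, 29, 0, 29] -> max=55
step 15: append 53 -> window=[55, 29, 0, 29, 53] -> max=55
step 16: append 22 -> window=[29, 0, 29, 53, 22] -> max=53
Recorded maximums: 57 57 57 57 57 54 55 55 55 55 55 53
Changes between consecutive maximums: 3

Answer: 3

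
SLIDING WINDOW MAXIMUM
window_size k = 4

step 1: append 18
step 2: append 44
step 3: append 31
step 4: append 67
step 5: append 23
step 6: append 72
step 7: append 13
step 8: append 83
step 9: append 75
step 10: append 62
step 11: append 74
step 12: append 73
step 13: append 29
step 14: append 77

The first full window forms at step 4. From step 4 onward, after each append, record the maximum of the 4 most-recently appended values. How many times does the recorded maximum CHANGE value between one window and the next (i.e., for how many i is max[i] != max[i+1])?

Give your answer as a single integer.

step 1: append 18 -> window=[18] (not full yet)
step 2: append 44 -> window=[18, 44] (not full yet)
step 3: append 31 -> window=[18, 44, 31] (not full yet)
step 4: append 67 -> window=[18, 44, 31, 67] -> max=67
step 5: append 23 -> window=[44, 31, 67, 23] -> max=67
step 6: append 72 -> window=[31, 67, 23, 72] -> max=72
step 7: append 13 -> window=[67, 23, 72, 13] -> max=72
step 8: append 83 -> window=[23, 72, 13, 83] -> max=83
step 9: append 75 -> window=[72, 13, 83, 75] -> max=83
step 10: append 62 -> window=[13, 83, 75, 62] -> max=83
step 11: append 74 -> window=[83, 75, 62, 74] -> max=83
step 12: append 73 -> window=[75, 62, 74, 73] -> max=75
step 13: append 29 -> window=[62, 74, 73, 29] -> max=74
step 14: append 77 -> window=[74, 73, 29, 77] -> max=77
Recorded maximums: 67 67 72 72 83 83 83 83 75 74 77
Changes between consecutive maximums: 5

Answer: 5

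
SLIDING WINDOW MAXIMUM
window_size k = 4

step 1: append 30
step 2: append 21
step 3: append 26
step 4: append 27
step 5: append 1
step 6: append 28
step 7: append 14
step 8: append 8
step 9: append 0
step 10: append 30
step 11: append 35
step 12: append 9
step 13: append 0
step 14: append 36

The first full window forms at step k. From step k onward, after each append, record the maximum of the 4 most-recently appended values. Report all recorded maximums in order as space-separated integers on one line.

Answer: 30 27 28 28 28 28 30 35 35 35 36

Derivation:
step 1: append 30 -> window=[30] (not full yet)
step 2: append 21 -> window=[30, 21] (not full yet)
step 3: append 26 -> window=[30, 21, 26] (not full yet)
step 4: append 27 -> window=[30, 21, 26, 27] -> max=30
step 5: append 1 -> window=[21, 26, 27, 1] -> max=27
step 6: append 28 -> window=[26, 27, 1, 28] -> max=28
step 7: append 14 -> window=[27, 1, 28, 14] -> max=28
step 8: append 8 -> window=[1, 28, 14, 8] -> max=28
step 9: append 0 -> window=[28, 14, 8, 0] -> max=28
step 10: append 30 -> window=[14, 8, 0, 30] -> max=30
step 11: append 35 -> window=[8, 0, 30, 35] -> max=35
step 12: append 9 -> window=[0, 30, 35, 9] -> max=35
step 13: append 0 -> window=[30, 35, 9, 0] -> max=35
step 14: append 36 -> window=[35, 9, 0, 36] -> max=36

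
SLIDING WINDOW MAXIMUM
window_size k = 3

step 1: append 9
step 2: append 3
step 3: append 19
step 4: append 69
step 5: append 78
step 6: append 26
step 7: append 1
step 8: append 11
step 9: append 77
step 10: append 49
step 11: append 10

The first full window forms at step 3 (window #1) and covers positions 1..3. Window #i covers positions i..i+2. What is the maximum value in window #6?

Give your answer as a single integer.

Answer: 26

Derivation:
step 1: append 9 -> window=[9] (not full yet)
step 2: append 3 -> window=[9, 3] (not full yet)
step 3: append 19 -> window=[9, 3, 19] -> max=19
step 4: append 69 -> window=[3, 19, 69] -> max=69
step 5: append 78 -> window=[19, 69, 78] -> max=78
step 6: append 26 -> window=[69, 78, 26] -> max=78
step 7: append 1 -> window=[78, 26, 1] -> max=78
step 8: append 11 -> window=[26, 1, 11] -> max=26
Window #6 max = 26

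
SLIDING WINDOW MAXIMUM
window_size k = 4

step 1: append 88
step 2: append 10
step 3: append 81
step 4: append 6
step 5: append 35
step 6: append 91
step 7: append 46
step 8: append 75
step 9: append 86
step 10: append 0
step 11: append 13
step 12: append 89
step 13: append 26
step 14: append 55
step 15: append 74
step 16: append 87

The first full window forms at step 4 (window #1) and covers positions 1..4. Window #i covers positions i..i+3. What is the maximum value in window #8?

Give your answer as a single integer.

step 1: append 88 -> window=[88] (not full yet)
step 2: append 10 -> window=[88, 10] (not full yet)
step 3: append 81 -> window=[88, 10, 81] (not full yet)
step 4: append 6 -> window=[88, 10, 81, 6] -> max=88
step 5: append 35 -> window=[10, 81, 6, 35] -> max=81
step 6: append 91 -> window=[81, 6, 35, 91] -> max=91
step 7: append 46 -> window=[6, 35, 91, 46] -> max=91
step 8: append 75 -> window=[35, 91, 46, 75] -> max=91
step 9: append 86 -> window=[91, 46, 75, 86] -> max=91
step 10: append 0 -> window=[46, 75, 86, 0] -> max=86
step 11: append 13 -> window=[75, 86, 0, 13] -> max=86
Window #8 max = 86

Answer: 86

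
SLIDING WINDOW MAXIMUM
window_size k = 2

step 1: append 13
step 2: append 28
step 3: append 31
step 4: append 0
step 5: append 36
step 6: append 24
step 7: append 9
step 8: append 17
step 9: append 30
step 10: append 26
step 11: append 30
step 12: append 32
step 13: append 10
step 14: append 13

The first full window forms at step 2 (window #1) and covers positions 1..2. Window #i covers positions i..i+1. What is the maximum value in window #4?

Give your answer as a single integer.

Answer: 36

Derivation:
step 1: append 13 -> window=[13] (not full yet)
step 2: append 28 -> window=[13, 28] -> max=28
step 3: append 31 -> window=[28, 31] -> max=31
step 4: append 0 -> window=[31, 0] -> max=31
step 5: append 36 -> window=[0, 36] -> max=36
Window #4 max = 36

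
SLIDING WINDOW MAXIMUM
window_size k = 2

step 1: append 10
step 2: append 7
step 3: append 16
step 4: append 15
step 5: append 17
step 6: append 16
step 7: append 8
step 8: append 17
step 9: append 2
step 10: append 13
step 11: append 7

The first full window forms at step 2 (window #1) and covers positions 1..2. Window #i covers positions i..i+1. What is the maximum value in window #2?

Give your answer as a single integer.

Answer: 16

Derivation:
step 1: append 10 -> window=[10] (not full yet)
step 2: append 7 -> window=[10, 7] -> max=10
step 3: append 16 -> window=[7, 16] -> max=16
Window #2 max = 16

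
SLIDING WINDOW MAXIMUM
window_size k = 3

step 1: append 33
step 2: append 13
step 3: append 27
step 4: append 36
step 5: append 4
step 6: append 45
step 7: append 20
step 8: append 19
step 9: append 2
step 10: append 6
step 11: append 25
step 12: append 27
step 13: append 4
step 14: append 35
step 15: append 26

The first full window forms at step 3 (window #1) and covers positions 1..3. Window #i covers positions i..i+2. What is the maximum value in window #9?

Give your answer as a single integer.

Answer: 25

Derivation:
step 1: append 33 -> window=[33] (not full yet)
step 2: append 13 -> window=[33, 13] (not full yet)
step 3: append 27 -> window=[33, 13, 27] -> max=33
step 4: append 36 -> window=[13, 27, 36] -> max=36
step 5: append 4 -> window=[27, 36, 4] -> max=36
step 6: append 45 -> window=[36, 4, 45] -> max=45
step 7: append 20 -> window=[4, 45, 20] -> max=45
step 8: append 19 -> window=[45, 20, 19] -> max=45
step 9: append 2 -> window=[20, 19, 2] -> max=20
step 10: append 6 -> window=[19, 2, 6] -> max=19
step 11: append 25 -> window=[2, 6, 25] -> max=25
Window #9 max = 25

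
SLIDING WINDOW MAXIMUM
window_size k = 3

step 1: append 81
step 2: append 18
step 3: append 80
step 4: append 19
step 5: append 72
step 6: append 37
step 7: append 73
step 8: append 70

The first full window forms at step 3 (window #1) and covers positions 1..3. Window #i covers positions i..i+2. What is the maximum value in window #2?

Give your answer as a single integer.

step 1: append 81 -> window=[81] (not full yet)
step 2: append 18 -> window=[81, 18] (not full yet)
step 3: append 80 -> window=[81, 18, 80] -> max=81
step 4: append 19 -> window=[18, 80, 19] -> max=80
Window #2 max = 80

Answer: 80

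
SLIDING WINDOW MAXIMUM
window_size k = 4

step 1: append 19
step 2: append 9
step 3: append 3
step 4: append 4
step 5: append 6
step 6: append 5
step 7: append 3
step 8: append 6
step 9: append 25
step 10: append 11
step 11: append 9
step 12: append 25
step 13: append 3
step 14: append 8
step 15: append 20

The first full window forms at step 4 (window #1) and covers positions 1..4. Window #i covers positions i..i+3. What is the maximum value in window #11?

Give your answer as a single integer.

Answer: 25

Derivation:
step 1: append 19 -> window=[19] (not full yet)
step 2: append 9 -> window=[19, 9] (not full yet)
step 3: append 3 -> window=[19, 9, 3] (not full yet)
step 4: append 4 -> window=[19, 9, 3, 4] -> max=19
step 5: append 6 -> window=[9, 3, 4, 6] -> max=9
step 6: append 5 -> window=[3, 4, 6, 5] -> max=6
step 7: append 3 -> window=[4, 6, 5, 3] -> max=6
step 8: append 6 -> window=[6, 5, 3, 6] -> max=6
step 9: append 25 -> window=[5, 3, 6, 25] -> max=25
step 10: append 11 -> window=[3, 6, 25, 11] -> max=25
step 11: append 9 -> window=[6, 25, 11, 9] -> max=25
step 12: append 25 -> window=[25, 11, 9, 25] -> max=25
step 13: append 3 -> window=[11, 9, 25, 3] -> max=25
step 14: append 8 -> window=[9, 25, 3, 8] -> max=25
Window #11 max = 25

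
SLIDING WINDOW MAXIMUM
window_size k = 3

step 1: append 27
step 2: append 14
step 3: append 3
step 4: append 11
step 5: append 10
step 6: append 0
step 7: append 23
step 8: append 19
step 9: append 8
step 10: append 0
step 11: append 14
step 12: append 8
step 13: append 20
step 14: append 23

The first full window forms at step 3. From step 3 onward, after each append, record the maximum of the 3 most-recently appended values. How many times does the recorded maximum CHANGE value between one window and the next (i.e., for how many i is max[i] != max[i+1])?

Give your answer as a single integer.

Answer: 7

Derivation:
step 1: append 27 -> window=[27] (not full yet)
step 2: append 14 -> window=[27, 14] (not full yet)
step 3: append 3 -> window=[27, 14, 3] -> max=27
step 4: append 11 -> window=[14, 3, 11] -> max=14
step 5: append 10 -> window=[3, 11, 10] -> max=11
step 6: append 0 -> window=[11, 10, 0] -> max=11
step 7: append 23 -> window=[10, 0, 23] -> max=23
step 8: append 19 -> window=[0, 23, 19] -> max=23
step 9: append 8 -> window=[23, 19, 8] -> max=23
step 10: append 0 -> window=[19, 8, 0] -> max=19
step 11: append 14 -> window=[8, 0, 14] -> max=14
step 12: append 8 -> window=[0, 14, 8] -> max=14
step 13: append 20 -> window=[14, 8, 20] -> max=20
step 14: append 23 -> window=[8, 20, 23] -> max=23
Recorded maximums: 27 14 11 11 23 23 23 19 14 14 20 23
Changes between consecutive maximums: 7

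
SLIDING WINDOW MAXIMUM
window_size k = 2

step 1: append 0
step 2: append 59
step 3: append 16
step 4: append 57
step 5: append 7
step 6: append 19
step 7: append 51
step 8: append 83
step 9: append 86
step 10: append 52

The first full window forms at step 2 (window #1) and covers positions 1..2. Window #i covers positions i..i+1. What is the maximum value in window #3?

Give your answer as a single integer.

Answer: 57

Derivation:
step 1: append 0 -> window=[0] (not full yet)
step 2: append 59 -> window=[0, 59] -> max=59
step 3: append 16 -> window=[59, 16] -> max=59
step 4: append 57 -> window=[16, 57] -> max=57
Window #3 max = 57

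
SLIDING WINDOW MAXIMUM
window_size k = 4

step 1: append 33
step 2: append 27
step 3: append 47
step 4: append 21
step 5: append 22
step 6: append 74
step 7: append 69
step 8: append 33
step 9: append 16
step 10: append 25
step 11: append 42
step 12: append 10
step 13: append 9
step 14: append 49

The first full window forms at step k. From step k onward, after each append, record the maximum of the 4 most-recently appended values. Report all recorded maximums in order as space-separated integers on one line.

Answer: 47 47 74 74 74 74 69 42 42 42 49

Derivation:
step 1: append 33 -> window=[33] (not full yet)
step 2: append 27 -> window=[33, 27] (not full yet)
step 3: append 47 -> window=[33, 27, 47] (not full yet)
step 4: append 21 -> window=[33, 27, 47, 21] -> max=47
step 5: append 22 -> window=[27, 47, 21, 22] -> max=47
step 6: append 74 -> window=[47, 21, 22, 74] -> max=74
step 7: append 69 -> window=[21, 22, 74, 69] -> max=74
step 8: append 33 -> window=[22, 74, 69, 33] -> max=74
step 9: append 16 -> window=[74, 69, 33, 16] -> max=74
step 10: append 25 -> window=[69, 33, 16, 25] -> max=69
step 11: append 42 -> window=[33, 16, 25, 42] -> max=42
step 12: append 10 -> window=[16, 25, 42, 10] -> max=42
step 13: append 9 -> window=[25, 42, 10, 9] -> max=42
step 14: append 49 -> window=[42, 10, 9, 49] -> max=49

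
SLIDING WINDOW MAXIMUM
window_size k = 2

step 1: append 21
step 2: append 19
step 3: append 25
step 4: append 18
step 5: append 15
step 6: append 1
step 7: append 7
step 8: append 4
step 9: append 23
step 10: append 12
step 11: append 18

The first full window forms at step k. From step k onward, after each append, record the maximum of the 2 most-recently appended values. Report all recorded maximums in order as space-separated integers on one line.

step 1: append 21 -> window=[21] (not full yet)
step 2: append 19 -> window=[21, 19] -> max=21
step 3: append 25 -> window=[19, 25] -> max=25
step 4: append 18 -> window=[25, 18] -> max=25
step 5: append 15 -> window=[18, 15] -> max=18
step 6: append 1 -> window=[15, 1] -> max=15
step 7: append 7 -> window=[1, 7] -> max=7
step 8: append 4 -> window=[7, 4] -> max=7
step 9: append 23 -> window=[4, 23] -> max=23
step 10: append 12 -> window=[23, 12] -> max=23
step 11: append 18 -> window=[12, 18] -> max=18

Answer: 21 25 25 18 15 7 7 23 23 18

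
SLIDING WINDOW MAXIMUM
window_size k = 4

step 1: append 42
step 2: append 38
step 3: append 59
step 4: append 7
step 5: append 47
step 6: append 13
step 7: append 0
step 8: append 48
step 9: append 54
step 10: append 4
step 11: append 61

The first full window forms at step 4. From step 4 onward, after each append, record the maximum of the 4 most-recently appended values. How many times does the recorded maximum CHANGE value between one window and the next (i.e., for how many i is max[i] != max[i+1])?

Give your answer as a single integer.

Answer: 4

Derivation:
step 1: append 42 -> window=[42] (not full yet)
step 2: append 38 -> window=[42, 38] (not full yet)
step 3: append 59 -> window=[42, 38, 59] (not full yet)
step 4: append 7 -> window=[42, 38, 59, 7] -> max=59
step 5: append 47 -> window=[38, 59, 7, 47] -> max=59
step 6: append 13 -> window=[59, 7, 47, 13] -> max=59
step 7: append 0 -> window=[7, 47, 13, 0] -> max=47
step 8: append 48 -> window=[47, 13, 0, 48] -> max=48
step 9: append 54 -> window=[13, 0, 48, 54] -> max=54
step 10: append 4 -> window=[0, 48, 54, 4] -> max=54
step 11: append 61 -> window=[48, 54, 4, 61] -> max=61
Recorded maximums: 59 59 59 47 48 54 54 61
Changes between consecutive maximums: 4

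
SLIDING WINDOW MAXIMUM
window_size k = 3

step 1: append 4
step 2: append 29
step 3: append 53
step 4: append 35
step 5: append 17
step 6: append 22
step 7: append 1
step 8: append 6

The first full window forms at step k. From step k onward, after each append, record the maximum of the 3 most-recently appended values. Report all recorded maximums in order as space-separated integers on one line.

step 1: append 4 -> window=[4] (not full yet)
step 2: append 29 -> window=[4, 29] (not full yet)
step 3: append 53 -> window=[4, 29, 53] -> max=53
step 4: append 35 -> window=[29, 53, 35] -> max=53
step 5: append 17 -> window=[53, 35, 17] -> max=53
step 6: append 22 -> window=[35, 17, 22] -> max=35
step 7: append 1 -> window=[17, 22, 1] -> max=22
step 8: append 6 -> window=[22, 1, 6] -> max=22

Answer: 53 53 53 35 22 22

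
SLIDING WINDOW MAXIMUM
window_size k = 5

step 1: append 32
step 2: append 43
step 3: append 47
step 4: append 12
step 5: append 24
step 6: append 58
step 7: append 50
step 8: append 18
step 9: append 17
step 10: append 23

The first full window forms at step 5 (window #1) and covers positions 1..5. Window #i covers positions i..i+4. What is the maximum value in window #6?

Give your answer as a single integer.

Answer: 58

Derivation:
step 1: append 32 -> window=[32] (not full yet)
step 2: append 43 -> window=[32, 43] (not full yet)
step 3: append 47 -> window=[32, 43, 47] (not full yet)
step 4: append 12 -> window=[32, 43, 47, 12] (not full yet)
step 5: append 24 -> window=[32, 43, 47, 12, 24] -> max=47
step 6: append 58 -> window=[43, 47, 12, 24, 58] -> max=58
step 7: append 50 -> window=[47, 12, 24, 58, 50] -> max=58
step 8: append 18 -> window=[12, 24, 58, 50, 18] -> max=58
step 9: append 17 -> window=[24, 58, 50, 18, 17] -> max=58
step 10: append 23 -> window=[58, 50, 18, 17, 23] -> max=58
Window #6 max = 58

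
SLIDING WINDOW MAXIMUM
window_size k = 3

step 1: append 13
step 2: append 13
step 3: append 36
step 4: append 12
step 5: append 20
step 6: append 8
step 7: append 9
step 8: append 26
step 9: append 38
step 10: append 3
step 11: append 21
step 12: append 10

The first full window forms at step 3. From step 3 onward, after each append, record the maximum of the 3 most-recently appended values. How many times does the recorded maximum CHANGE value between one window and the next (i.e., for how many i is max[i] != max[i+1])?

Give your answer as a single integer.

Answer: 4

Derivation:
step 1: append 13 -> window=[13] (not full yet)
step 2: append 13 -> window=[13, 13] (not full yet)
step 3: append 36 -> window=[13, 13, 36] -> max=36
step 4: append 12 -> window=[13, 36, 12] -> max=36
step 5: append 20 -> window=[36, 12, 20] -> max=36
step 6: append 8 -> window=[12, 20, 8] -> max=20
step 7: append 9 -> window=[20, 8, 9] -> max=20
step 8: append 26 -> window=[8, 9, 26] -> max=26
step 9: append 38 -> window=[9, 26, 38] -> max=38
step 10: append 3 -> window=[26, 38, 3] -> max=38
step 11: append 21 -> window=[38, 3, 21] -> max=38
step 12: append 10 -> window=[3, 21, 10] -> max=21
Recorded maximums: 36 36 36 20 20 26 38 38 38 21
Changes between consecutive maximums: 4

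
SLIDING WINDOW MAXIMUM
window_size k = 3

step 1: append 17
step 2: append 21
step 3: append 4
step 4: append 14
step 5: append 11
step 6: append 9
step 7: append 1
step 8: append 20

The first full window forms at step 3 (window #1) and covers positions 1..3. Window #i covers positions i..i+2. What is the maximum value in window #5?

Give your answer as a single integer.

step 1: append 17 -> window=[17] (not full yet)
step 2: append 21 -> window=[17, 21] (not full yet)
step 3: append 4 -> window=[17, 21, 4] -> max=21
step 4: append 14 -> window=[21, 4, 14] -> max=21
step 5: append 11 -> window=[4, 14, 11] -> max=14
step 6: append 9 -> window=[14, 11, 9] -> max=14
step 7: append 1 -> window=[11, 9, 1] -> max=11
Window #5 max = 11

Answer: 11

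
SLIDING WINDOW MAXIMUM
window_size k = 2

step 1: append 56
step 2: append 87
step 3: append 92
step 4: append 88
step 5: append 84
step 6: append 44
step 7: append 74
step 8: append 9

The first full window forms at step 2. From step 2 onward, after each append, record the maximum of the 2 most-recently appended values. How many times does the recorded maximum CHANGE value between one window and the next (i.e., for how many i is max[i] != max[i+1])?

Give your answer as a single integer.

step 1: append 56 -> window=[56] (not full yet)
step 2: append 87 -> window=[56, 87] -> max=87
step 3: append 92 -> window=[87, 92] -> max=92
step 4: append 88 -> window=[92, 88] -> max=92
step 5: append 84 -> window=[88, 84] -> max=88
step 6: append 44 -> window=[84, 44] -> max=84
step 7: append 74 -> window=[44, 74] -> max=74
step 8: append 9 -> window=[74, 9] -> max=74
Recorded maximums: 87 92 92 88 84 74 74
Changes between consecutive maximums: 4

Answer: 4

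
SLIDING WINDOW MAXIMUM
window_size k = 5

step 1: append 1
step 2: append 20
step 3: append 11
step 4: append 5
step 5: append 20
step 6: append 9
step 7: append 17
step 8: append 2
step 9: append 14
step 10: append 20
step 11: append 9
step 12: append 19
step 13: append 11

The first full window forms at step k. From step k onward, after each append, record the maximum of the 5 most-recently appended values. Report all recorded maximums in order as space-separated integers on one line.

Answer: 20 20 20 20 20 20 20 20 20

Derivation:
step 1: append 1 -> window=[1] (not full yet)
step 2: append 20 -> window=[1, 20] (not full yet)
step 3: append 11 -> window=[1, 20, 11] (not full yet)
step 4: append 5 -> window=[1, 20, 11, 5] (not full yet)
step 5: append 20 -> window=[1, 20, 11, 5, 20] -> max=20
step 6: append 9 -> window=[20, 11, 5, 20, 9] -> max=20
step 7: append 17 -> window=[11, 5, 20, 9, 17] -> max=20
step 8: append 2 -> window=[5, 20, 9, 17, 2] -> max=20
step 9: append 14 -> window=[20, 9, 17, 2, 14] -> max=20
step 10: append 20 -> window=[9, 17, 2, 14, 20] -> max=20
step 11: append 9 -> window=[17, 2, 14, 20, 9] -> max=20
step 12: append 19 -> window=[2, 14, 20, 9, 19] -> max=20
step 13: append 11 -> window=[14, 20, 9, 19, 11] -> max=20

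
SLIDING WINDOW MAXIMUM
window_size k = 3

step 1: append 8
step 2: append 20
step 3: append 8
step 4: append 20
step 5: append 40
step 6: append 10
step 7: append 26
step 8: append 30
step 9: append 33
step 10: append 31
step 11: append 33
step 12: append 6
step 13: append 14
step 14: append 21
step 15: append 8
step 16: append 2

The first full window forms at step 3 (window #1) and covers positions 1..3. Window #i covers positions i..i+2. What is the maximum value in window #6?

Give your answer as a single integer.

step 1: append 8 -> window=[8] (not full yet)
step 2: append 20 -> window=[8, 20] (not full yet)
step 3: append 8 -> window=[8, 20, 8] -> max=20
step 4: append 20 -> window=[20, 8, 20] -> max=20
step 5: append 40 -> window=[8, 20, 40] -> max=40
step 6: append 10 -> window=[20, 40, 10] -> max=40
step 7: append 26 -> window=[40, 10, 26] -> max=40
step 8: append 30 -> window=[10, 26, 30] -> max=30
Window #6 max = 30

Answer: 30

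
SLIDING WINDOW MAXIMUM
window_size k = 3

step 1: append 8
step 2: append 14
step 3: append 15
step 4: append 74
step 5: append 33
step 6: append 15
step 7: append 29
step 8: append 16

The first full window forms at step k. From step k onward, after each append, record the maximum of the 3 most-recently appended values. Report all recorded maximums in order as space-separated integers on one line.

Answer: 15 74 74 74 33 29

Derivation:
step 1: append 8 -> window=[8] (not full yet)
step 2: append 14 -> window=[8, 14] (not full yet)
step 3: append 15 -> window=[8, 14, 15] -> max=15
step 4: append 74 -> window=[14, 15, 74] -> max=74
step 5: append 33 -> window=[15, 74, 33] -> max=74
step 6: append 15 -> window=[74, 33, 15] -> max=74
step 7: append 29 -> window=[33, 15, 29] -> max=33
step 8: append 16 -> window=[15, 29, 16] -> max=29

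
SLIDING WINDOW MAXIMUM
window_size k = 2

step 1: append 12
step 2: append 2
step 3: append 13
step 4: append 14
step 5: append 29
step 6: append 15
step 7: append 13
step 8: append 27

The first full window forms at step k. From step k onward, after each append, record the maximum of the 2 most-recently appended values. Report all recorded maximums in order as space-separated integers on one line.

Answer: 12 13 14 29 29 15 27

Derivation:
step 1: append 12 -> window=[12] (not full yet)
step 2: append 2 -> window=[12, 2] -> max=12
step 3: append 13 -> window=[2, 13] -> max=13
step 4: append 14 -> window=[13, 14] -> max=14
step 5: append 29 -> window=[14, 29] -> max=29
step 6: append 15 -> window=[29, 15] -> max=29
step 7: append 13 -> window=[15, 13] -> max=15
step 8: append 27 -> window=[13, 27] -> max=27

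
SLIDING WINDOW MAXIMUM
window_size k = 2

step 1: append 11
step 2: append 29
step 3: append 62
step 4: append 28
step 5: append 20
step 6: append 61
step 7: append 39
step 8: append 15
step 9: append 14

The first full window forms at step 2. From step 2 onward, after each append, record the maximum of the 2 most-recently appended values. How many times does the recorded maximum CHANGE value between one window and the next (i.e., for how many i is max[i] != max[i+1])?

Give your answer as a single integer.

Answer: 5

Derivation:
step 1: append 11 -> window=[11] (not full yet)
step 2: append 29 -> window=[11, 29] -> max=29
step 3: append 62 -> window=[29, 62] -> max=62
step 4: append 28 -> window=[62, 28] -> max=62
step 5: append 20 -> window=[28, 20] -> max=28
step 6: append 61 -> window=[20, 61] -> max=61
step 7: append 39 -> window=[61, 39] -> max=61
step 8: append 15 -> window=[39, 15] -> max=39
step 9: append 14 -> window=[15, 14] -> max=15
Recorded maximums: 29 62 62 28 61 61 39 15
Changes between consecutive maximums: 5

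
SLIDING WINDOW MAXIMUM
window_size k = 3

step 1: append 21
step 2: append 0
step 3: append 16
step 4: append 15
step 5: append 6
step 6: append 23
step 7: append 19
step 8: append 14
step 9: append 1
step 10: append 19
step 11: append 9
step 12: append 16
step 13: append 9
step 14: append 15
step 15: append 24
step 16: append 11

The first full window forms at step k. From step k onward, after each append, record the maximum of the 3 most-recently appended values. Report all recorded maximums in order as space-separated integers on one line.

step 1: append 21 -> window=[21] (not full yet)
step 2: append 0 -> window=[21, 0] (not full yet)
step 3: append 16 -> window=[21, 0, 16] -> max=21
step 4: append 15 -> window=[0, 16, 15] -> max=16
step 5: append 6 -> window=[16, 15, 6] -> max=16
step 6: append 23 -> window=[15, 6, 23] -> max=23
step 7: append 19 -> window=[6, 23, 19] -> max=23
step 8: append 14 -> window=[23, 19, 14] -> max=23
step 9: append 1 -> window=[19, 14, 1] -> max=19
step 10: append 19 -> window=[14, 1, 19] -> max=19
step 11: append 9 -> window=[1, 19, 9] -> max=19
step 12: append 16 -> window=[19, 9, 16] -> max=19
step 13: append 9 -> window=[9, 16, 9] -> max=16
step 14: append 15 -> window=[16, 9, 15] -> max=16
step 15: append 24 -> window=[9, 15, 24] -> max=24
step 16: append 11 -> window=[15, 24, 11] -> max=24

Answer: 21 16 16 23 23 23 19 19 19 19 16 16 24 24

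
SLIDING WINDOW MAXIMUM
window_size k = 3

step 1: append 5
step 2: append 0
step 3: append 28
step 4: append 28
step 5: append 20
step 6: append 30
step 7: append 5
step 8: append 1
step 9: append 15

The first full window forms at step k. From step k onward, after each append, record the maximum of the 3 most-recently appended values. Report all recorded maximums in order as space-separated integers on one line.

Answer: 28 28 28 30 30 30 15

Derivation:
step 1: append 5 -> window=[5] (not full yet)
step 2: append 0 -> window=[5, 0] (not full yet)
step 3: append 28 -> window=[5, 0, 28] -> max=28
step 4: append 28 -> window=[0, 28, 28] -> max=28
step 5: append 20 -> window=[28, 28, 20] -> max=28
step 6: append 30 -> window=[28, 20, 30] -> max=30
step 7: append 5 -> window=[20, 30, 5] -> max=30
step 8: append 1 -> window=[30, 5, 1] -> max=30
step 9: append 15 -> window=[5, 1, 15] -> max=15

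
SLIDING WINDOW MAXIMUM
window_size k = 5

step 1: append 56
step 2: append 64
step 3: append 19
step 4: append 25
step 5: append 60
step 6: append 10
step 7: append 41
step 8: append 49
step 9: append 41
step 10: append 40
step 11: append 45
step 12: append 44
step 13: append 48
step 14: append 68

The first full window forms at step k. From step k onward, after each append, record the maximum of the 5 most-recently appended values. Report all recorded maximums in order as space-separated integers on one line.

Answer: 64 64 60 60 60 49 49 49 48 68

Derivation:
step 1: append 56 -> window=[56] (not full yet)
step 2: append 64 -> window=[56, 64] (not full yet)
step 3: append 19 -> window=[56, 64, 19] (not full yet)
step 4: append 25 -> window=[56, 64, 19, 25] (not full yet)
step 5: append 60 -> window=[56, 64, 19, 25, 60] -> max=64
step 6: append 10 -> window=[64, 19, 25, 60, 10] -> max=64
step 7: append 41 -> window=[19, 25, 60, 10, 41] -> max=60
step 8: append 49 -> window=[25, 60, 10, 41, 49] -> max=60
step 9: append 41 -> window=[60, 10, 41, 49, 41] -> max=60
step 10: append 40 -> window=[10, 41, 49, 41, 40] -> max=49
step 11: append 45 -> window=[41, 49, 41, 40, 45] -> max=49
step 12: append 44 -> window=[49, 41, 40, 45, 44] -> max=49
step 13: append 48 -> window=[41, 40, 45, 44, 48] -> max=48
step 14: append 68 -> window=[40, 45, 44, 48, 68] -> max=68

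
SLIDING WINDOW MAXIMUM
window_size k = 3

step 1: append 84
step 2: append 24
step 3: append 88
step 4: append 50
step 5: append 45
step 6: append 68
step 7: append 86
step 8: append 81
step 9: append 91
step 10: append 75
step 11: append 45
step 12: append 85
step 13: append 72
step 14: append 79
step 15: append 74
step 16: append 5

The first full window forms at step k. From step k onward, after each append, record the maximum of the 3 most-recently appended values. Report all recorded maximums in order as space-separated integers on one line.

step 1: append 84 -> window=[84] (not full yet)
step 2: append 24 -> window=[84, 24] (not full yet)
step 3: append 88 -> window=[84, 24, 88] -> max=88
step 4: append 50 -> window=[24, 88, 50] -> max=88
step 5: append 45 -> window=[88, 50, 45] -> max=88
step 6: append 68 -> window=[50, 45, 68] -> max=68
step 7: append 86 -> window=[45, 68, 86] -> max=86
step 8: append 81 -> window=[68, 86, 81] -> max=86
step 9: append 91 -> window=[86, 81, 91] -> max=91
step 10: append 75 -> window=[81, 91, 75] -> max=91
step 11: append 45 -> window=[91, 75, 45] -> max=91
step 12: append 85 -> window=[75, 45, 85] -> max=85
step 13: append 72 -> window=[45, 85, 72] -> max=85
step 14: append 79 -> window=[85, 72, 79] -> max=85
step 15: append 74 -> window=[72, 79, 74] -> max=79
step 16: append 5 -> window=[79, 74, 5] -> max=79

Answer: 88 88 88 68 86 86 91 91 91 85 85 85 79 79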